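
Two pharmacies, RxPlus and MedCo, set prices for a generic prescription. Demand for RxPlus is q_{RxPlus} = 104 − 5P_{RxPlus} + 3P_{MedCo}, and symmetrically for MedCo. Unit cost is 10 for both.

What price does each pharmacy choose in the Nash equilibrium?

RxPlus's profit: π = (P_{RxPlus} − 10)(104 − 5P_{RxPlus} + 3P_{MedCo}).
∂π/∂P_{RxPlus} = 154 − 10P_{RxPlus} + 3P_{MedCo} = 0 ⇒ P_{RxPlus} = 15.4 + 0.3P_{MedCo}.
Setting P_{RxPlus} = P_{MedCo} in the reaction function: P_{RxPlus} = 15.4 + 0.3P_{RxPlus}, so P_{RxPlus} = 15.4 / 0.7 = 22.

22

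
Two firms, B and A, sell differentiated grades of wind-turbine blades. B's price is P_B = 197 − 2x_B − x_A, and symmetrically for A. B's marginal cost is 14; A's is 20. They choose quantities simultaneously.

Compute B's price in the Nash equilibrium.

Firm B's profit: π = x_B(197 − 2x_B − x_A) − 14x_B.
∂π/∂x_B = 183 − 4x_B − x_A = 0 ⇒ x_B = 45.75 − 0.25x_A.
Similarly x_A = 44.25 − 0.25x_B.
Plugging x_A into B's best response: x_B = 45.75 − 0.25(44.25 − 0.25x_B) ⇒ 0.9375x_B = 34.6875, so x_B = 37.
Then x_A = 44.25 − 0.25·37 = 35.
P_B = 197 − 2·37 − 35 = 88.

88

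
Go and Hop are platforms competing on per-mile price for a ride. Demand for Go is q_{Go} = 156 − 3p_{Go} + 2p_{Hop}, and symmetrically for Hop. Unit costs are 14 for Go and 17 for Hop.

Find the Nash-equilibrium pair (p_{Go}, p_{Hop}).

50.0625, 51.1875

Go's profit: π = (p_{Go} − 14)(156 − 3p_{Go} + 2p_{Hop}).
∂π/∂p_{Go} = 198 − 6p_{Go} + 2p_{Hop} = 0 ⇒ p_{Go} = 33 + (1/3)p_{Hop}.
Similarly p_{Hop} = 34.5 + (1/3)p_{Go}.
Plugging p_{Hop} into Go's best response: p_{Go} = 33 + (1/3)(34.5 + (1/3)p_{Go}) ⇒ (8/9)p_{Go} = 44.5, so p_{Go} = 50.0625.
Then p_{Hop} = 34.5 + (1/3)·50.0625 = 51.1875.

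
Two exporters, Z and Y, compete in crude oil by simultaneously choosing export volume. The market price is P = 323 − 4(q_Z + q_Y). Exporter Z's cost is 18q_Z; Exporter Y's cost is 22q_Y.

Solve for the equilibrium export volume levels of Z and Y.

25.75, 24.75

Exporter Z's profit: π = q_Z(323 − 4(q_Z + q_Y)) − 18q_Z.
∂π/∂q_Z = 305 − 8q_Z − 4q_Y = 0, so q_Z = 38.125 − 0.5q_Y.
By the same steps for Y: q_Y = 37.625 − 0.5q_Z.
Substituting the second reaction function into the first: q_Z = 38.125 − 0.5(37.625 − 0.5q_Z), which gives 0.75q_Z = 19.3125 ⇒ q_Z = 25.75.
Then q_Y = 37.625 − 0.5·25.75 = 24.75.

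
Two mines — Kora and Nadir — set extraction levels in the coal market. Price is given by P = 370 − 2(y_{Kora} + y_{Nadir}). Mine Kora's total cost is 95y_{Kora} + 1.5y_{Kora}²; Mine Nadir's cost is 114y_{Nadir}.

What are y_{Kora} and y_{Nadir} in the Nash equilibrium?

Mine Kora's profit: π = y_{Kora}(370 − 2(y_{Kora} + y_{Nadir})) − 95y_{Kora} − 1.5y_{Kora}².
∂π/∂y_{Kora} = 275 − 7y_{Kora} − 2y_{Nadir} = 0, so y_{Kora} = 275/7 − (2/7)y_{Nadir}.
For Nadir: ∂π/∂y_{Nadir} = 256 − 4y_{Nadir} − 2y_{Kora} = 0 ⇒ y_{Nadir} = 64 − 0.5y_{Kora}.
Solving the two reaction functions simultaneously: (1 − (−2/7)(−0.5))y_{Kora} = 275/7 − (2/7)·64, so (6/7)y_{Kora} = 21 and y_{Kora} = 24.5.
Then y_{Nadir} = 64 − 0.5·24.5 = 51.75.

24.5, 51.75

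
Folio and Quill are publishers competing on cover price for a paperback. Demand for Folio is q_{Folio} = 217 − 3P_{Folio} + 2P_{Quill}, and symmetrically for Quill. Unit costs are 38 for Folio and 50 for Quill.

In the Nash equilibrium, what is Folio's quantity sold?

Folio's profit: π = (P_{Folio} − 38)(217 − 3P_{Folio} + 2P_{Quill}).
∂π/∂P_{Folio} = 331 − 6P_{Folio} + 2P_{Quill} = 0 ⇒ P_{Folio} = 331/6 + (1/3)P_{Quill}.
Similarly P_{Quill} = 367/6 + (1/3)P_{Folio}.
Plugging P_{Quill} into Folio's best response: P_{Folio} = 331/6 + (1/3)(367/6 + (1/3)P_{Folio}) ⇒ (8/9)P_{Folio} = 680/9, so P_{Folio} = 85.
Then P_{Quill} = 367/6 + (1/3)·85 = 89.5.
q_{Folio} = 217 − 3·85 + 2·89.5 = 141.

141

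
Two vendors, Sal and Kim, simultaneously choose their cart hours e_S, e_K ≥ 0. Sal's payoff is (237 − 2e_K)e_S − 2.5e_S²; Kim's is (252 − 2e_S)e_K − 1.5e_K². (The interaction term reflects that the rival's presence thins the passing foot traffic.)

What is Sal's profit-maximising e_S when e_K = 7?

44.6

Expanding Sal's payoff: 237e_S − 2e_Ke_S − 2.5e_S².
∂π/∂e_S = 237 − 2e_K − 5e_S = 0, so e_S = 47.4 − 0.4e_K.
At e_K = 7: e_S = 47.4 − 0.4·7 = 44.6.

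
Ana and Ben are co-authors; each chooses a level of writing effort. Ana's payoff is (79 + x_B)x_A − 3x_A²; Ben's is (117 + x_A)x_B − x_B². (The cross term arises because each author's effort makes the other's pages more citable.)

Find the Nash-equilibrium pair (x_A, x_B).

25, 71

Expanding Ana's payoff: 79x_A + x_Bx_A − 3x_A².
∂π/∂x_A = 79 + x_B − 6x_A = 0, so x_A = 79/6 + (1/6)x_B.
Likewise for Ben: x_B = 58.5 + 0.5x_A.
Plugging x_B into Ana's best response: x_A = 79/6 + (1/6)(58.5 + 0.5x_A) ⇒ (11/12)x_A = 275/12, so x_A = 25.
Then x_B = 58.5 + 0.5·25 = 71.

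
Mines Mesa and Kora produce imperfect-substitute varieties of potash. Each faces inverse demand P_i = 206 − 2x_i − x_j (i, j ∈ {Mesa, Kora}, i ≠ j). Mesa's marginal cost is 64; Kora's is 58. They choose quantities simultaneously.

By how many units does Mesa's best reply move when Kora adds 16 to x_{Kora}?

-4

Mine Mesa's profit: π = x_{Mesa}(206 − 2x_{Mesa} − x_{Kora}) − 64x_{Mesa}.
∂π/∂x_{Mesa} = 142 − 4x_{Mesa} − x_{Kora} = 0 ⇒ x_{Mesa} = 35.5 − 0.25x_{Kora}.
The reaction-function slope is −0.25, so a 16-unit rise in x_{Kora} moves x_{Mesa} by −0.25 × 16 = −4. Mesa's best response falls — the actions are strategic substitutes.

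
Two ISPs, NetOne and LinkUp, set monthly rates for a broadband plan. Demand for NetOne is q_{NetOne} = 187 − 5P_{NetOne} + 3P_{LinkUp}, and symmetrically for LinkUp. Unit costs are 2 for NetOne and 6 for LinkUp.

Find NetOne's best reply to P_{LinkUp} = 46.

33.5

NetOne's profit: π = (P_{NetOne} − 2)(187 − 5P_{NetOne} + 3P_{LinkUp}).
∂π/∂P_{NetOne} = 197 − 10P_{NetOne} + 3P_{LinkUp} = 0 ⇒ P_{NetOne} = 19.7 + 0.3P_{LinkUp}.
At P_{LinkUp} = 46: P_{NetOne} = 19.7 + 0.3·46 = 33.5.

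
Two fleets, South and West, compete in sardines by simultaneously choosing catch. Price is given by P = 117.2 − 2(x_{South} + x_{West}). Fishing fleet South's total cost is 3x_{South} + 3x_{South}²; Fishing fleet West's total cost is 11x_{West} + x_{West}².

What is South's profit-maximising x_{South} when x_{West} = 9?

Fishing fleet South's profit: π = x_{South}(117.2 − 2(x_{South} + x_{West})) − 3x_{South} − 3x_{South}².
∂π/∂x_{South} = 114.2 − 10x_{South} − 2x_{West} = 0, so x_{South} = 11.42 − 0.2x_{West}.
At x_{West} = 9: x_{South} = 11.42 − 0.2·9 = 9.62.

9.62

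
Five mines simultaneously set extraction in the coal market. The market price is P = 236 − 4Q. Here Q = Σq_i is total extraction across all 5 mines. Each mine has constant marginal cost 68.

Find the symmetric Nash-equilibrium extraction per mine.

7

A representative mine's profit is π_i = q_i(236 − 4Q) − 68q_i, with Q = q_i + Σ_{j≠i} q_j.
First-order condition: 168 − 8q_i − 4Σ_{j≠i} q_j = 0.
In a symmetric equilibrium every mine chooses the same q, so Σ_{j≠i} q_j = 4q. The condition becomes 168 − 24q = 0, giving q = 168/24 = 7.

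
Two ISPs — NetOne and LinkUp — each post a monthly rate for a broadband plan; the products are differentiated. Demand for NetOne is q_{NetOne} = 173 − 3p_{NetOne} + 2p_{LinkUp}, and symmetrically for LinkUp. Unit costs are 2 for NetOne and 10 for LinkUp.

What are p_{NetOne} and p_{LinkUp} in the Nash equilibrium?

NetOne's profit: π = (p_{NetOne} − 2)(173 − 3p_{NetOne} + 2p_{LinkUp}).
∂π/∂p_{NetOne} = 179 − 6p_{NetOne} + 2p_{LinkUp} = 0 ⇒ p_{NetOne} = 179/6 + (1/3)p_{LinkUp}.
Similarly p_{LinkUp} = 203/6 + (1/3)p_{NetOne}.
Solving the two reaction functions simultaneously: (1 − (1/3)(1/3))p_{NetOne} = 179/6 + (1/3)·(203/6), so (8/9)p_{NetOne} = 370/9 and p_{NetOne} = 46.25.
Then p_{LinkUp} = 203/6 + (1/3)·46.25 = 49.25.

46.25, 49.25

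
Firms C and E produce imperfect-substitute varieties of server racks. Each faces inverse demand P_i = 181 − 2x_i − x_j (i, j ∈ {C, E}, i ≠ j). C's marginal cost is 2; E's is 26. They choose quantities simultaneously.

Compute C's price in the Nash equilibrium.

Firm C's profit: π = x_C(181 − 2x_C − x_E) − 2x_C.
∂π/∂x_C = 179 − 4x_C − x_E = 0 ⇒ x_C = 44.75 − 0.25x_E.
Similarly x_E = 38.75 − 0.25x_C.
Plugging x_E into C's best response: x_C = 44.75 − 0.25(38.75 − 0.25x_C) ⇒ 0.9375x_C = 35.0625, so x_C = 37.4.
Then x_E = 38.75 − 0.25·37.4 = 29.4.
P_C = 181 − 2·37.4 − 29.4 = 76.8.

76.8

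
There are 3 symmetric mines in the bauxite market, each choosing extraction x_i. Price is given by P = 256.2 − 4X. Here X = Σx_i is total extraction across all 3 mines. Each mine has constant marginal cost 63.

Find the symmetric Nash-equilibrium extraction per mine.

A representative mine's profit is π_i = x_i(256.2 − 4X) − 63x_i, with X = x_i + Σ_{j≠i} x_j.
First-order condition: 193.2 − 8x_i − 4Σ_{j≠i} x_j = 0.
In a symmetric equilibrium every mine chooses the same x, so Σ_{j≠i} x_j = 2x. The condition becomes 193.2 − 16x = 0, giving x = 193.2/16 = 12.075.

12.075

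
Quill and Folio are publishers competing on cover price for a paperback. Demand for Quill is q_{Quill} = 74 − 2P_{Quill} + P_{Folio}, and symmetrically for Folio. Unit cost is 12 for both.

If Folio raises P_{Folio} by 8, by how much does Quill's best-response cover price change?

2

Quill's profit: π = (P_{Quill} − 12)(74 − 2P_{Quill} + P_{Folio}).
∂π/∂P_{Quill} = 98 − 4P_{Quill} + P_{Folio} = 0 ⇒ P_{Quill} = 24.5 + 0.25P_{Folio}.
The reaction-function slope is 0.25, so an 8-unit rise in P_{Folio} moves P_{Quill} by 0.25 × 8 = 2. Quill's best response rises — the actions are strategic complements.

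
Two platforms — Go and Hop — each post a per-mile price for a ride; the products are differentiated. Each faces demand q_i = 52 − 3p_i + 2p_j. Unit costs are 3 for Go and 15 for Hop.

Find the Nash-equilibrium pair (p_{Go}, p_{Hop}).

17.5, 22

Go's profit: π = (p_{Go} − 3)(52 − 3p_{Go} + 2p_{Hop}).
∂π/∂p_{Go} = 61 − 6p_{Go} + 2p_{Hop} = 0 ⇒ p_{Go} = 61/6 + (1/3)p_{Hop}.
Similarly p_{Hop} = 97/6 + (1/3)p_{Go}.
Substituting the second reaction function into the first: p_{Go} = 61/6 + (1/3)(97/6 + (1/3)p_{Go}), which gives (8/9)p_{Go} = 140/9 ⇒ p_{Go} = 17.5.
Then p_{Hop} = 97/6 + (1/3)·17.5 = 22.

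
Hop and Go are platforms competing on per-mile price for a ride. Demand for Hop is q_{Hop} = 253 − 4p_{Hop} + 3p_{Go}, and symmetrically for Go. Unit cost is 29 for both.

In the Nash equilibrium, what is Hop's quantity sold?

Hop's profit: π = (p_{Hop} − 29)(253 − 4p_{Hop} + 3p_{Go}).
∂π/∂p_{Hop} = 369 − 8p_{Hop} + 3p_{Go} = 0 ⇒ p_{Hop} = 46.125 + 0.375p_{Go}.
Setting p_{Hop} = p_{Go} in the reaction function: p_{Hop} = 46.125 + 0.375p_{Hop}, so p_{Hop} = 46.125 / 0.625 = 73.8.
q_{Hop} = 253 − 4·73.8 + 3·73.8 = 179.2.

179.2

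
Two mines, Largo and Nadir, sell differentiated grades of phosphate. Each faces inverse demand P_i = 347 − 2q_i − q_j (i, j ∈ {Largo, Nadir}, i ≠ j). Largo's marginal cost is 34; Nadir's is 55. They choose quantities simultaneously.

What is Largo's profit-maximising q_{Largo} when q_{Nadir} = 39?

Mine Largo's profit: π = q_{Largo}(347 − 2q_{Largo} − q_{Nadir}) − 34q_{Largo}.
∂π/∂q_{Largo} = 313 − 4q_{Largo} − q_{Nadir} = 0 ⇒ q_{Largo} = 78.25 − 0.25q_{Nadir}.
At q_{Nadir} = 39: q_{Largo} = 78.25 − 0.25·39 = 68.5.

68.5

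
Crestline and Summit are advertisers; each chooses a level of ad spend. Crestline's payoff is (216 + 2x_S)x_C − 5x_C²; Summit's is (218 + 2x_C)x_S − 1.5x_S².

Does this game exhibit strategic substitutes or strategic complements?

Expanding Crestline's payoff: 216x_C + 2x_Sx_C − 5x_C².
∂π/∂x_C = 216 + 2x_S − 10x_C = 0, so x_C = 21.6 + 0.2x_S.
The best-response slope dx_C/dx_S = 0.2 > 0: the reaction function is upward-sloping, so the choices are strategic complements.

strategic complements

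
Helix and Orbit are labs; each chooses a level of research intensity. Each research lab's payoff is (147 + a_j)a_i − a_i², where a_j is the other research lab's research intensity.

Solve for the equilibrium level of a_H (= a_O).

Helix's payoff is (147 + a_O)a_H − a_H².
∂π/∂a_H = 147 + a_O − 2a_H = 0, so a_H = 73.5 + 0.5a_O.
By symmetry a_O = a_H; substituting into the reaction function, 0.5a_H = 73.5 and a_H = 147.

147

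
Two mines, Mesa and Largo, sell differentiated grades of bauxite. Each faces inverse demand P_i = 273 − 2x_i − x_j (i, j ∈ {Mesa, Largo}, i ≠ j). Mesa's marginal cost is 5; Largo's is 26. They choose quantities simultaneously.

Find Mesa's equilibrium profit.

Mine Mesa's profit: π = x_{Mesa}(273 − 2x_{Mesa} − x_{Largo}) − 5x_{Mesa}.
∂π/∂x_{Mesa} = 268 − 4x_{Mesa} − x_{Largo} = 0 ⇒ x_{Mesa} = 67 − 0.25x_{Largo}.
Similarly x_{Largo} = 61.75 − 0.25x_{Mesa}.
Plugging x_{Largo} into Mesa's best response: x_{Mesa} = 67 − 0.25(61.75 − 0.25x_{Mesa}) ⇒ 0.9375x_{Mesa} = 51.5625, so x_{Mesa} = 55.
Then x_{Largo} = 61.75 − 0.25·55 = 48.
P_{Mesa} = 273 − 2·55 − 48 = 115.
Profit = (115 − 5)·55 = 6050.

6050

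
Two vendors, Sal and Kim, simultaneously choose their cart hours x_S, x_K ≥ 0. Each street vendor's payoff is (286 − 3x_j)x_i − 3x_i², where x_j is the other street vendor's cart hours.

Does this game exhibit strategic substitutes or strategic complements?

Sal's payoff is (286 − 3x_K)x_S − 3x_S².
∂π/∂x_S = 286 − 3x_K − 6x_S = 0, so x_S = 143/3 − 0.5x_K.
The best-response slope dx_S/dx_K = −0.5 < 0: the reaction function is downward-sloping, so the choices are strategic substitutes.

strategic substitutes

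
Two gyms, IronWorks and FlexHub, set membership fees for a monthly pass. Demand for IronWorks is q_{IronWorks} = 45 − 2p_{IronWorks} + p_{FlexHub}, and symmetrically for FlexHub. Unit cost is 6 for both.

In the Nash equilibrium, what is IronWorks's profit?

IronWorks's profit: π = (p_{IronWorks} − 6)(45 − 2p_{IronWorks} + p_{FlexHub}).
∂π/∂p_{IronWorks} = 57 − 4p_{IronWorks} + p_{FlexHub} = 0 ⇒ p_{IronWorks} = 14.25 + 0.25p_{FlexHub}.
The game is symmetric, so in equilibrium p_{FlexHub} = p_{IronWorks}: the reaction function gives 0.75p_{IronWorks} = 14.25, hence p_{IronWorks} = 19.
q_{IronWorks} = 45 − 2·19 + 19 = 26.
Profit = (19 − 6)·26 = 338.

338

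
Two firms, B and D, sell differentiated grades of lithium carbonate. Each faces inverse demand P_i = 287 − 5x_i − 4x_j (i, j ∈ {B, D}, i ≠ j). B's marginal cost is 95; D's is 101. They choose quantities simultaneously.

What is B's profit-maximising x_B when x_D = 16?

Firm B's profit: π = x_B(287 − 5x_B − 4x_D) − 95x_B.
∂π/∂x_B = 192 − 10x_B − 4x_D = 0 ⇒ x_B = 19.2 − 0.4x_D.
At x_D = 16: x_B = 19.2 − 0.4·16 = 12.8.

12.8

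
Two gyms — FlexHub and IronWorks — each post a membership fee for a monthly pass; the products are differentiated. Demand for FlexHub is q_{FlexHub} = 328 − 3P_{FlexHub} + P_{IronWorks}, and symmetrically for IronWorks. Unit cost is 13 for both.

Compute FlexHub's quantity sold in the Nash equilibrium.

181.2

FlexHub's profit: π = (P_{FlexHub} − 13)(328 − 3P_{FlexHub} + P_{IronWorks}).
∂π/∂P_{FlexHub} = 367 − 6P_{FlexHub} + P_{IronWorks} = 0 ⇒ P_{FlexHub} = 367/6 + (1/6)P_{IronWorks}.
The game is symmetric, so in equilibrium P_{IronWorks} = P_{FlexHub}: the reaction function gives (5/6)P_{FlexHub} = 367/6, hence P_{FlexHub} = 73.4.
q_{FlexHub} = 328 − 3·73.4 + 73.4 = 181.2.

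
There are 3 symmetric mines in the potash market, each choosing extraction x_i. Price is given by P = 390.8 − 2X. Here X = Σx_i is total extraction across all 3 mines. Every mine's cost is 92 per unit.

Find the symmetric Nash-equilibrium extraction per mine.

A representative mine's profit is π_i = x_i(390.8 − 2X) − 92x_i, with X = x_i + Σ_{j≠i} x_j.
First-order condition: 298.8 − 4x_i − 2Σ_{j≠i} x_j = 0.
Imposing symmetry (x_j = x for all j) turns Σ_{j≠i} x_j into 2x, so 298.8 = 8x and x = 37.35.

37.35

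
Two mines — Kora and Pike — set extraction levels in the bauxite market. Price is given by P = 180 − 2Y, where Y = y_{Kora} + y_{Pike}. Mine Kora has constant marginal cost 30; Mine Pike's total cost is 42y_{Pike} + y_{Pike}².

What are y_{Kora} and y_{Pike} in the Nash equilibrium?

Mine Kora's profit: π = y_{Kora}(180 − 2(y_{Kora} + y_{Pike})) − 30y_{Kora}.
∂π/∂y_{Kora} = 150 − 4y_{Kora} − 2y_{Pike} = 0, so y_{Kora} = 37.5 − 0.5y_{Pike}.
For Pike: ∂π/∂y_{Pike} = 138 − 6y_{Pike} − 2y_{Kora} = 0 ⇒ y_{Pike} = 23 − (1/3)y_{Kora}.
Plugging y_{Pike} into Kora's best response: y_{Kora} = 37.5 − 0.5(23 − (1/3)y_{Kora}) ⇒ (5/6)y_{Kora} = 26, so y_{Kora} = 31.2.
Then y_{Pike} = 23 − (1/3)·31.2 = 12.6.

31.2, 12.6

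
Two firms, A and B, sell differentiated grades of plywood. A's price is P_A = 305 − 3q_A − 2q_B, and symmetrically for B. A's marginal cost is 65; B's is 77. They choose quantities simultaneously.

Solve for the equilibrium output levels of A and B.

30.75, 27.75

Firm A's profit: π = q_A(305 − 3q_A − 2q_B) − 65q_A.
∂π/∂q_A = 240 − 6q_A − 2q_B = 0 ⇒ q_A = 40 − (1/3)q_B.
Similarly q_B = 38 − (1/3)q_A.
Plugging q_B into A's best response: q_A = 40 − (1/3)(38 − (1/3)q_A) ⇒ (8/9)q_A = 82/3, so q_A = 30.75.
Then q_B = 38 − (1/3)·30.75 = 27.75.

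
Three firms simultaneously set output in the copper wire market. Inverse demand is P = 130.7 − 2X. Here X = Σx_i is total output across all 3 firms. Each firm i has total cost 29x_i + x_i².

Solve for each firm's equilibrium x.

10.17

A representative firm's profit is π_i = x_i(130.7 − 2X) − 29x_i − x_i², with X = x_i + Σ_{j≠i} x_j.
First-order condition: 101.7 − 6x_i − 2Σ_{j≠i} x_j = 0.
With identical firms, set every x_j = x: then 101.7 − 6x − 4x = 0, i.e. x = 101.7/10 = 10.17.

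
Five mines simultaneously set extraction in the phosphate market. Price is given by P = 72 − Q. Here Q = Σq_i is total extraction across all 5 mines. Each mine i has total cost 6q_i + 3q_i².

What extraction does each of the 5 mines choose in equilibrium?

A representative mine's profit is π_i = q_i(72 − Q) − 6q_i − 3q_i², with Q = q_i + Σ_{j≠i} q_j.
First-order condition: 66 − 8q_i − Σ_{j≠i} q_j = 0.
Imposing symmetry (q_j = q for all j) turns Σ_{j≠i} q_j into 4q, so 66 = 12q and q = 5.5.

5.5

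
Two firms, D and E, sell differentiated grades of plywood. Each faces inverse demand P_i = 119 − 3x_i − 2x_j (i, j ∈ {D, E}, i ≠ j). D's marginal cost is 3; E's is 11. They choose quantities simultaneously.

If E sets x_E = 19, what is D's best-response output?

Firm D's profit: π = x_D(119 − 3x_D − 2x_E) − 3x_D.
∂π/∂x_D = 116 − 6x_D − 2x_E = 0 ⇒ x_D = 58/3 − (1/3)x_E.
At x_E = 19: x_D = 58/3 − (1/3)·19 = 13.

13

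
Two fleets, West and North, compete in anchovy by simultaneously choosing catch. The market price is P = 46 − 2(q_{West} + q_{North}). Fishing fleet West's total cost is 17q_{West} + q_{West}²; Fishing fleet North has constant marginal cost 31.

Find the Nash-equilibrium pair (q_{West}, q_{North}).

4.3, 1.6

Fishing fleet West's profit: π = q_{West}(46 − 2(q_{West} + q_{North})) − 17q_{West} − q_{West}².
∂π/∂q_{West} = 29 − 6q_{West} − 2q_{North} = 0, so q_{West} = 29/6 − (1/3)q_{North}.
For North: ∂π/∂q_{North} = 15 − 4q_{North} − 2q_{West} = 0 ⇒ q_{North} = 3.75 − 0.5q_{West}.
Solving the two reaction functions simultaneously: (1 − (−1/3)(−0.5))q_{West} = 29/6 − (1/3)·3.75, so (5/6)q_{West} = 43/12 and q_{West} = 4.3.
Then q_{North} = 3.75 − 0.5·4.3 = 1.6.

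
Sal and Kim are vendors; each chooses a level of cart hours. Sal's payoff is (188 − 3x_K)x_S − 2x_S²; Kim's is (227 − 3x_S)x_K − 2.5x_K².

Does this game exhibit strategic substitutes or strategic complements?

Expanding Sal's payoff: 188x_S − 3x_Kx_S − 2x_S².
∂π/∂x_S = 188 − 3x_K − 4x_S = 0, so x_S = 47 − 0.75x_K.
The best-response slope dx_S/dx_K = −0.75 < 0: the reaction function is downward-sloping, so the choices are strategic substitutes.

strategic substitutes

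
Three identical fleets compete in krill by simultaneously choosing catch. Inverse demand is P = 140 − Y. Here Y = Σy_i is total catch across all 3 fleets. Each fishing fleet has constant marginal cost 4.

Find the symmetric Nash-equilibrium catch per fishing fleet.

A representative fishing fleet's profit is π_i = y_i(140 − Y) − 4y_i, with Y = y_i + Σ_{j≠i} y_j.
First-order condition: 136 − 2y_i − Σ_{j≠i} y_j = 0.
In a symmetric equilibrium every fishing fleet chooses the same y, so Σ_{j≠i} y_j = 2y. The condition becomes 136 − 4y = 0, giving y = 136/4 = 34.

34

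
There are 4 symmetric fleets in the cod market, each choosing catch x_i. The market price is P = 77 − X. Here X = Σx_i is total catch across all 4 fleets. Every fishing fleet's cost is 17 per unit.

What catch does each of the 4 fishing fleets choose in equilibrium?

12

A representative fishing fleet's profit is π_i = x_i(77 − X) − 17x_i, with X = x_i + Σ_{j≠i} x_j.
First-order condition: 60 − 2x_i − Σ_{j≠i} x_j = 0.
In a symmetric equilibrium every fishing fleet chooses the same x, so Σ_{j≠i} x_j = 3x. The condition becomes 60 − 5x = 0, giving x = 60/5 = 12.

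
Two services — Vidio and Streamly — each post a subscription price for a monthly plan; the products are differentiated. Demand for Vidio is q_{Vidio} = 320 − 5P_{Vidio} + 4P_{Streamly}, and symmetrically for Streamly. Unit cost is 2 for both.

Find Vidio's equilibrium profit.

14045

Vidio's profit: π = (P_{Vidio} − 2)(320 − 5P_{Vidio} + 4P_{Streamly}).
∂π/∂P_{Vidio} = 330 − 10P_{Vidio} + 4P_{Streamly} = 0 ⇒ P_{Vidio} = 33 + 0.4P_{Streamly}.
Setting P_{Vidio} = P_{Streamly} in the reaction function: P_{Vidio} = 33 + 0.4P_{Vidio}, so P_{Vidio} = 33 / 0.6 = 55.
q_{Vidio} = 320 − 5·55 + 4·55 = 265.
Profit = (55 − 2)·265 = 14045.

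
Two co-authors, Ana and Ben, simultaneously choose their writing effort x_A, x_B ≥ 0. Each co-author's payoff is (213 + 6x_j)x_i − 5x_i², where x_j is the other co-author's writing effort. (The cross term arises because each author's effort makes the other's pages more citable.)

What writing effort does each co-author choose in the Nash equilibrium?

Ana's payoff is (213 + 6x_B)x_A − 5x_A².
∂π/∂x_A = 213 + 6x_B − 10x_A = 0, so x_A = 21.3 + 0.6x_B.
By symmetry x_B = x_A; substituting into the reaction function, 0.4x_A = 21.3 and x_A = 53.25.

53.25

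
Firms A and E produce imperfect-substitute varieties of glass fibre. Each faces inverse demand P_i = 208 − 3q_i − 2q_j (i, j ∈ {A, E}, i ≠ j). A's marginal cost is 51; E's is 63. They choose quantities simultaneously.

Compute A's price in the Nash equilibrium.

112.125

Firm A's profit: π = q_A(208 − 3q_A − 2q_E) − 51q_A.
∂π/∂q_A = 157 − 6q_A − 2q_E = 0 ⇒ q_A = 157/6 − (1/3)q_E.
Similarly q_E = 145/6 − (1/3)q_A.
Plugging q_E into A's best response: q_A = 157/6 − (1/3)(145/6 − (1/3)q_A) ⇒ (8/9)q_A = 163/9, so q_A = 20.375.
Then q_E = 145/6 − (1/3)·20.375 = 17.375.
P_A = 208 − 3·20.375 − 2·17.375 = 112.125.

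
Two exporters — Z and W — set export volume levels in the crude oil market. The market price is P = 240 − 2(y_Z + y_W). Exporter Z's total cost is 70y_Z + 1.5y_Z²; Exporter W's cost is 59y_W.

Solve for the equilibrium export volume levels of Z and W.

Exporter Z's profit: π = y_Z(240 − 2(y_Z + y_W)) − 70y_Z − 1.5y_Z².
∂π/∂y_Z = 170 − 7y_Z − 2y_W = 0, so y_Z = 170/7 − (2/7)y_W.
For W: ∂π/∂y_W = 181 − 4y_W − 2y_Z = 0 ⇒ y_W = 45.25 − 0.5y_Z.
Substituting the second reaction function into the first: y_Z = 170/7 − (2/7)(45.25 − 0.5y_Z), which gives (6/7)y_Z = 159/14 ⇒ y_Z = 13.25.
Then y_W = 45.25 − 0.5·13.25 = 38.625.

13.25, 38.625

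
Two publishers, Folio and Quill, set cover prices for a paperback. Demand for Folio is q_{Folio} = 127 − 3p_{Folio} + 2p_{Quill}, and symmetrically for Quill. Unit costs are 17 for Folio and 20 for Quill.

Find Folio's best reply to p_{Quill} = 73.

54

Folio's profit: π = (p_{Folio} − 17)(127 − 3p_{Folio} + 2p_{Quill}).
∂π/∂p_{Folio} = 178 − 6p_{Folio} + 2p_{Quill} = 0 ⇒ p_{Folio} = 89/3 + (1/3)p_{Quill}.
At p_{Quill} = 73: p_{Folio} = 89/3 + (1/3)·73 = 54.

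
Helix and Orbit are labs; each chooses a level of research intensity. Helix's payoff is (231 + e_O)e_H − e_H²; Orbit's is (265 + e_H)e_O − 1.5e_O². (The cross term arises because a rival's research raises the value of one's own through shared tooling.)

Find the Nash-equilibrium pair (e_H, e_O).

191.6, 152.2

Expanding Helix's payoff: 231e_H + e_Oe_H − e_H².
∂π/∂e_H = 231 + e_O − 2e_H = 0, so e_H = 115.5 + 0.5e_O.
Likewise for Orbit: e_O = 265/3 + (1/3)e_H.
Substituting the second reaction function into the first: e_H = 115.5 + 0.5(265/3 + (1/3)e_H), which gives (5/6)e_H = 479/3 ⇒ e_H = 191.6.
Then e_O = 265/3 + (1/3)·191.6 = 152.2.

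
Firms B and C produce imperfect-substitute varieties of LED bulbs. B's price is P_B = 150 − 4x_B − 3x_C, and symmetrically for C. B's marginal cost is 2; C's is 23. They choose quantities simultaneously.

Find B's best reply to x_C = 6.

16.25

Firm B's profit: π = x_B(150 − 4x_B − 3x_C) − 2x_B.
∂π/∂x_B = 148 − 8x_B − 3x_C = 0 ⇒ x_B = 18.5 − 0.375x_C.
At x_C = 6: x_B = 18.5 − 0.375·6 = 16.25.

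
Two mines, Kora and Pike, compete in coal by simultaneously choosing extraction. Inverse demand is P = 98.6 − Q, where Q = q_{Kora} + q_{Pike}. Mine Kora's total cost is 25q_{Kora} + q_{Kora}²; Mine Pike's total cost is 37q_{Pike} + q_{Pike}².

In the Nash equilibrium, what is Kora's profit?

Mine Kora's profit: π = q_{Kora}(98.6 − (q_{Kora} + q_{Pike})) − 25q_{Kora} − q_{Kora}².
∂π/∂q_{Kora} = 73.6 − 4q_{Kora} − q_{Pike} = 0, so q_{Kora} = 18.4 − 0.25q_{Pike}.
By the same steps for Pike: q_{Pike} = 15.4 − 0.25q_{Kora}.
Solving the two reaction functions simultaneously: (1 − (−0.25)(−0.25))q_{Kora} = 18.4 − 0.25·15.4, so 0.9375q_{Kora} = 14.55 and q_{Kora} = 15.52.
Then q_{Pike} = 15.4 − 0.25·15.52 = 11.52.
Price P = 98.6 − 27.04 = 71.56.
Kora's profit: (71.56 − 25)·15.52 − (15.52)² = 481.7408.

481.7408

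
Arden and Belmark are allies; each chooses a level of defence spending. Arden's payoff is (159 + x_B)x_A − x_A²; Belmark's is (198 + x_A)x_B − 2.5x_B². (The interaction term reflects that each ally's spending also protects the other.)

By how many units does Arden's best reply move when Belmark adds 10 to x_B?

Expanding Arden's payoff: 159x_A + x_Bx_A − x_A².
∂π/∂x_A = 159 + x_B − 2x_A = 0, so x_A = 79.5 + 0.5x_B.
The reaction-function slope is 0.5, so a 10-unit rise in x_B moves x_A by 0.5 × 10 = 5. Arden's best response rises — the actions are strategic complements.

5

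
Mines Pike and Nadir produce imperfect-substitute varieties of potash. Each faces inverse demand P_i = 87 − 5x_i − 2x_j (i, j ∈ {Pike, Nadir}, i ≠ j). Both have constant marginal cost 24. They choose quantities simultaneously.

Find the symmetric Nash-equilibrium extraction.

Mine Pike's profit: π = x_{Pike}(87 − 5x_{Pike} − 2x_{Nadir}) − 24x_{Pike}.
∂π/∂x_{Pike} = 63 − 10x_{Pike} − 2x_{Nadir} = 0 ⇒ x_{Pike} = 6.3 − 0.2x_{Nadir}.
By symmetry x_{Nadir} = x_{Pike}; substituting into the reaction function, 1.2x_{Pike} = 6.3 and x_{Pike} = 5.25.

5.25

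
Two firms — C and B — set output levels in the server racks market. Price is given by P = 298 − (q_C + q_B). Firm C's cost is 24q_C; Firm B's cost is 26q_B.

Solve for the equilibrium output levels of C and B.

Firm C's profit: π = q_C(298 − (q_C + q_B)) − 24q_C.
∂π/∂q_C = 274 − 2q_C − q_B = 0, so q_C = 137 − 0.5q_B.
By the same steps for B: q_B = 136 − 0.5q_C.
Substituting the second reaction function into the first: q_C = 137 − 0.5(136 − 0.5q_C), which gives 0.75q_C = 69 ⇒ q_C = 92.
Then q_B = 136 − 0.5·92 = 90.

92, 90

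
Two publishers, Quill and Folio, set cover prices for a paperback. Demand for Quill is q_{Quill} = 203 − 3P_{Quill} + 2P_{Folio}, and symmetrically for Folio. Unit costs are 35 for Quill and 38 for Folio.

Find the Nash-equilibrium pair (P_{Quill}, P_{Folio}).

77.5625, 78.6875

Quill's profit: π = (P_{Quill} − 35)(203 − 3P_{Quill} + 2P_{Folio}).
∂π/∂P_{Quill} = 308 − 6P_{Quill} + 2P_{Folio} = 0 ⇒ P_{Quill} = 154/3 + (1/3)P_{Folio}.
Similarly P_{Folio} = 317/6 + (1/3)P_{Quill}.
Substituting the second reaction function into the first: P_{Quill} = 154/3 + (1/3)(317/6 + (1/3)P_{Quill}), which gives (8/9)P_{Quill} = 1241/18 ⇒ P_{Quill} = 77.5625.
Then P_{Folio} = 317/6 + (1/3)·77.5625 = 78.6875.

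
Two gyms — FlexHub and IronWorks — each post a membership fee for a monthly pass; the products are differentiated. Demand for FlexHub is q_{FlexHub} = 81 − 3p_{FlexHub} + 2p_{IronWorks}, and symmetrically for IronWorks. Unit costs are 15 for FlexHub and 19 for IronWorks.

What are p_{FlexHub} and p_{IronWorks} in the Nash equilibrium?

FlexHub's profit: π = (p_{FlexHub} − 15)(81 − 3p_{FlexHub} + 2p_{IronWorks}).
∂π/∂p_{FlexHub} = 126 − 6p_{FlexHub} + 2p_{IronWorks} = 0 ⇒ p_{FlexHub} = 21 + (1/3)p_{IronWorks}.
Similarly p_{IronWorks} = 23 + (1/3)p_{FlexHub}.
Plugging p_{IronWorks} into FlexHub's best response: p_{FlexHub} = 21 + (1/3)(23 + (1/3)p_{FlexHub}) ⇒ (8/9)p_{FlexHub} = 86/3, so p_{FlexHub} = 32.25.
Then p_{IronWorks} = 23 + (1/3)·32.25 = 33.75.

32.25, 33.75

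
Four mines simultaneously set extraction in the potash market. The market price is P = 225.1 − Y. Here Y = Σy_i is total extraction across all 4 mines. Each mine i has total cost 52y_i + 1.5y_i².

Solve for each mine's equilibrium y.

A representative mine's profit is π_i = y_i(225.1 − Y) − 52y_i − 1.5y_i², with Y = y_i + Σ_{j≠i} y_j.
First-order condition: 173.1 − 5y_i − Σ_{j≠i} y_j = 0.
With identical mines, set every y_j = y: then 173.1 − 5y − 3y = 0, i.e. y = 173.1/8 = 21.6375.

21.6375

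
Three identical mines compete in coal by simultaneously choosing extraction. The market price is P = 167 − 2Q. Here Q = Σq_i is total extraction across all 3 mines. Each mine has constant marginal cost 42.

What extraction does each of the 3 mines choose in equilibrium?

A representative mine's profit is π_i = q_i(167 − 2Q) − 42q_i, with Q = q_i + Σ_{j≠i} q_j.
First-order condition: 125 − 4q_i − 2Σ_{j≠i} q_j = 0.
Imposing symmetry (q_j = q for all j) turns Σ_{j≠i} q_j into 2q, so 125 = 8q and q = 15.625.

15.625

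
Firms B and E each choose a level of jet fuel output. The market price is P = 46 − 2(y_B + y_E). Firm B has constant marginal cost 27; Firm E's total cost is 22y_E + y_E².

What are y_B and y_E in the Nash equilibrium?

Firm B's profit: π = y_B(46 − 2(y_B + y_E)) − 27y_B.
∂π/∂y_B = 19 − 4y_B − 2y_E = 0, so y_B = 4.75 − 0.5y_E.
For E: ∂π/∂y_E = 24 − 6y_E − 2y_B = 0 ⇒ y_E = 4 − (1/3)y_B.
Plugging y_E into B's best response: y_B = 4.75 − 0.5(4 − (1/3)y_B) ⇒ (5/6)y_B = 2.75, so y_B = 3.3.
Then y_E = 4 − (1/3)·3.3 = 2.9.

3.3, 2.9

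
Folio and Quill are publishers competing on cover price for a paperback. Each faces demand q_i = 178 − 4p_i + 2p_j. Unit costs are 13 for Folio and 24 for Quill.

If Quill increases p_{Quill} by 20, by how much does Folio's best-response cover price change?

5

Folio's profit: π = (p_{Folio} − 13)(178 − 4p_{Folio} + 2p_{Quill}).
∂π/∂p_{Folio} = 230 − 8p_{Folio} + 2p_{Quill} = 0 ⇒ p_{Folio} = 28.75 + 0.25p_{Quill}.
The reaction-function slope is 0.25, so a 20-unit rise in p_{Quill} moves p_{Folio} by 0.25 × 20 = 5. Folio's best response rises — the actions are strategic complements.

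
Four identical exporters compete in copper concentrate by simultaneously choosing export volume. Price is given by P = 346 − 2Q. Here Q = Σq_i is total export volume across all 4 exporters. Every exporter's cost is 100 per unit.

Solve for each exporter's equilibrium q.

24.6

A representative exporter's profit is π_i = q_i(346 − 2Q) − 100q_i, with Q = q_i + Σ_{j≠i} q_j.
First-order condition: 246 − 4q_i − 2Σ_{j≠i} q_j = 0.
In a symmetric equilibrium every exporter chooses the same q, so Σ_{j≠i} q_j = 3q. The condition becomes 246 − 10q = 0, giving q = 246/10 = 24.6.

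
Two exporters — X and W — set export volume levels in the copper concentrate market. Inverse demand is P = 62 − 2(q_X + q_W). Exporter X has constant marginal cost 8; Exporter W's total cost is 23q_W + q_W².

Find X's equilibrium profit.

Exporter X's profit: π = q_X(62 − 2(q_X + q_W)) − 8q_X.
∂π/∂q_X = 54 − 4q_X − 2q_W = 0, so q_X = 13.5 − 0.5q_W.
For W: ∂π/∂q_W = 39 − 6q_W − 2q_X = 0 ⇒ q_W = 6.5 − (1/3)q_X.
Plugging q_W into X's best response: q_X = 13.5 − 0.5(6.5 − (1/3)q_X) ⇒ (5/6)q_X = 10.25, so q_X = 12.3.
Then q_W = 6.5 − (1/3)·12.3 = 2.4.
Price P = 62 − 2·14.7 = 32.6.
X's profit: (32.6 − 8)·12.3 = 302.58.

302.58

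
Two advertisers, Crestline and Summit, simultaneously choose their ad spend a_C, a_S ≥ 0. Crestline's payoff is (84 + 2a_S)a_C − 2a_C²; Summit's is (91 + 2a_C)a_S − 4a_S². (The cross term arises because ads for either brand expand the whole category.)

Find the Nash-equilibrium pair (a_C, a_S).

Expanding Crestline's payoff: 84a_C + 2a_Sa_C − 2a_C².
∂π/∂a_C = 84 + 2a_S − 4a_C = 0, so a_C = 21 + 0.5a_S.
Likewise for Summit: a_S = 11.375 + 0.25a_C.
Solving the two reaction functions simultaneously: (1 − (0.5)(0.25))a_C = 21 + 0.5·11.375, so 0.875a_C = 26.6875 and a_C = 30.5.
Then a_S = 11.375 + 0.25·30.5 = 19.

30.5, 19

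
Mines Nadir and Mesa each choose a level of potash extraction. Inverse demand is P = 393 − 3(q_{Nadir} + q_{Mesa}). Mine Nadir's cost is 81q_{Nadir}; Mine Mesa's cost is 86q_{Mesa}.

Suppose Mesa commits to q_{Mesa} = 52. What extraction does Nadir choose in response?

26

Mine Nadir's profit: π = q_{Nadir}(393 − 3(q_{Nadir} + q_{Mesa})) − 81q_{Nadir}.
∂π/∂q_{Nadir} = 312 − 6q_{Nadir} − 3q_{Mesa} = 0, so q_{Nadir} = 52 − 0.5q_{Mesa}.
At q_{Mesa} = 52: q_{Nadir} = 52 − 0.5·52 = 26.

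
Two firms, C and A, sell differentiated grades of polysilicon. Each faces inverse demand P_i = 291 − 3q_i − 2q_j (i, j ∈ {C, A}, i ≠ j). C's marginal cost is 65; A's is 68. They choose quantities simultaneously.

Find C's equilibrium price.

150.3125

Firm C's profit: π = q_C(291 − 3q_C − 2q_A) − 65q_C.
∂π/∂q_C = 226 − 6q_C − 2q_A = 0 ⇒ q_C = 113/3 − (1/3)q_A.
Similarly q_A = 223/6 − (1/3)q_C.
Solving the two reaction functions simultaneously: (1 − (−1/3)(−1/3))q_C = 113/3 − (1/3)·(223/6), so (8/9)q_C = 455/18 and q_C = 28.4375.
Then q_A = 223/6 − (1/3)·28.4375 = 27.6875.
P_C = 291 − 3·28.4375 − 2·27.6875 = 150.3125.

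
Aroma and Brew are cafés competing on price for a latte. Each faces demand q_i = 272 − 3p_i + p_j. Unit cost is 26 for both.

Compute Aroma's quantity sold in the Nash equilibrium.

Aroma's profit: π = (p_{Aroma} − 26)(272 − 3p_{Aroma} + p_{Brew}).
∂π/∂p_{Aroma} = 350 − 6p_{Aroma} + p_{Brew} = 0 ⇒ p_{Aroma} = 175/3 + (1/6)p_{Brew}.
By symmetry p_{Brew} = p_{Aroma}; substituting into the reaction function, (5/6)p_{Aroma} = 175/3 and p_{Aroma} = 70.
q_{Aroma} = 272 − 3·70 + 70 = 132.

132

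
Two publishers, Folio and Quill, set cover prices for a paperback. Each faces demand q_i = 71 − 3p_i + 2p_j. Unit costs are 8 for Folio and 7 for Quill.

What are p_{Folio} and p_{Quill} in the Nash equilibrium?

23.5625, 23.1875

Folio's profit: π = (p_{Folio} − 8)(71 − 3p_{Folio} + 2p_{Quill}).
∂π/∂p_{Folio} = 95 − 6p_{Folio} + 2p_{Quill} = 0 ⇒ p_{Folio} = 95/6 + (1/3)p_{Quill}.
Similarly p_{Quill} = 46/3 + (1/3)p_{Folio}.
Plugging p_{Quill} into Folio's best response: p_{Folio} = 95/6 + (1/3)(46/3 + (1/3)p_{Folio}) ⇒ (8/9)p_{Folio} = 377/18, so p_{Folio} = 23.5625.
Then p_{Quill} = 46/3 + (1/3)·23.5625 = 23.1875.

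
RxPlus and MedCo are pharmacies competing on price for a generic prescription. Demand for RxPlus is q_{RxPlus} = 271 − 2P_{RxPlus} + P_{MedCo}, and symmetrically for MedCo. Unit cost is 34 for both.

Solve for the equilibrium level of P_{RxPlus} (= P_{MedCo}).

113

RxPlus's profit: π = (P_{RxPlus} − 34)(271 − 2P_{RxPlus} + P_{MedCo}).
∂π/∂P_{RxPlus} = 339 − 4P_{RxPlus} + P_{MedCo} = 0 ⇒ P_{RxPlus} = 84.75 + 0.25P_{MedCo}.
Setting P_{RxPlus} = P_{MedCo} in the reaction function: P_{RxPlus} = 84.75 + 0.25P_{RxPlus}, so P_{RxPlus} = 84.75 / 0.75 = 113.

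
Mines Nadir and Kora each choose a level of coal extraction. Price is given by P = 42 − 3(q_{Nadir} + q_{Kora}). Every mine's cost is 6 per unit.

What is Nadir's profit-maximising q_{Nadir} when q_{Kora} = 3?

Mine Nadir's profit: π = q_{Nadir}(42 − 3(q_{Nadir} + q_{Kora})) − 6q_{Nadir}.
∂π/∂q_{Nadir} = 36 − 6q_{Nadir} − 3q_{Kora} = 0, so q_{Nadir} = 6 − 0.5q_{Kora}.
At q_{Kora} = 3: q_{Nadir} = 6 − 0.5·3 = 4.5.

4.5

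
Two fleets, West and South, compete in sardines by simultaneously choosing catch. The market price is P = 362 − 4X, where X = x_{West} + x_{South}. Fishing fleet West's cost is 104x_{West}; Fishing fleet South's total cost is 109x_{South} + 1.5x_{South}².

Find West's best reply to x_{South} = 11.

26.75

Fishing fleet West's profit: π = x_{West}(362 − 4(x_{West} + x_{South})) − 104x_{West}.
∂π/∂x_{West} = 258 − 8x_{West} − 4x_{South} = 0, so x_{West} = 32.25 − 0.5x_{South}.
At x_{South} = 11: x_{West} = 32.25 − 0.5·11 = 26.75.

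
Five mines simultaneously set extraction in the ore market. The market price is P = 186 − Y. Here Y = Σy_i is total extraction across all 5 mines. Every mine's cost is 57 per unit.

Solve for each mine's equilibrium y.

A representative mine's profit is π_i = y_i(186 − Y) − 57y_i, with Y = y_i + Σ_{j≠i} y_j.
First-order condition: 129 − 2y_i − Σ_{j≠i} y_j = 0.
With identical mines, set every y_j = y: then 129 − 2y − 4y = 0, i.e. y = 129/6 = 21.5.

21.5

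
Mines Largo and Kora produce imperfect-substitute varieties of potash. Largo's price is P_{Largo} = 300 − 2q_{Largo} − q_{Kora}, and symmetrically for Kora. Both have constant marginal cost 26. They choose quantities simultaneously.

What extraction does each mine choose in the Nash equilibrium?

Mine Largo's profit: π = q_{Largo}(300 − 2q_{Largo} − q_{Kora}) − 26q_{Largo}.
∂π/∂q_{Largo} = 274 − 4q_{Largo} − q_{Kora} = 0 ⇒ q_{Largo} = 68.5 − 0.25q_{Kora}.
The game is symmetric, so in equilibrium q_{Kora} = q_{Largo}: the reaction function gives 1.25q_{Largo} = 68.5, hence q_{Largo} = 54.8.

54.8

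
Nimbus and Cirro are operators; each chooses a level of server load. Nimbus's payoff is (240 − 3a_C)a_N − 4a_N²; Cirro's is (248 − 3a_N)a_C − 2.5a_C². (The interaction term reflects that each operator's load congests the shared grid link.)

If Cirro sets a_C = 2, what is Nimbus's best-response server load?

Expanding Nimbus's payoff: 240a_N − 3a_Ca_N − 4a_N².
∂π/∂a_N = 240 − 3a_C − 8a_N = 0, so a_N = 30 − 0.375a_C.
At a_C = 2: a_N = 30 − 0.375·2 = 29.25.

29.25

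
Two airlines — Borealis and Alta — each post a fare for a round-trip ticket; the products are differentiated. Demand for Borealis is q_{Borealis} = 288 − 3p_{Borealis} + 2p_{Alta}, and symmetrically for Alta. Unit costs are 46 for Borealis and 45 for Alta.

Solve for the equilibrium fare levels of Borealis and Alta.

Borealis's profit: π = (p_{Borealis} − 46)(288 − 3p_{Borealis} + 2p_{Alta}).
∂π/∂p_{Borealis} = 426 − 6p_{Borealis} + 2p_{Alta} = 0 ⇒ p_{Borealis} = 71 + (1/3)p_{Alta}.
Similarly p_{Alta} = 70.5 + (1/3)p_{Borealis}.
Substituting the second reaction function into the first: p_{Borealis} = 71 + (1/3)(70.5 + (1/3)p_{Borealis}), which gives (8/9)p_{Borealis} = 94.5 ⇒ p_{Borealis} = 106.3125.
Then p_{Alta} = 70.5 + (1/3)·106.3125 = 105.9375.

106.3125, 105.9375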